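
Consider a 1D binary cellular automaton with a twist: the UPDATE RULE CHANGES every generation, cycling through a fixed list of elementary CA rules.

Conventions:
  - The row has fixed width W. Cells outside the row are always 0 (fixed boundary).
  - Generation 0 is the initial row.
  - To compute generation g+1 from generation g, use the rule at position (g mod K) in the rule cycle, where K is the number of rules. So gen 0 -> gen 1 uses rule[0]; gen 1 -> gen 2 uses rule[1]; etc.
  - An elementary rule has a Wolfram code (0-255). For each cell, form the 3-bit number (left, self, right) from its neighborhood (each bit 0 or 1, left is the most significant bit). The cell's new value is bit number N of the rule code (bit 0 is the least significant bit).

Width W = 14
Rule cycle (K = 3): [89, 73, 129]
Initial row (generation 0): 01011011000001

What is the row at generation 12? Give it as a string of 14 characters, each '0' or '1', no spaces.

Gen 0: 01011011000001
Gen 1 (rule 89): 00011011111100
Gen 2 (rule 73): 11011010000101
Gen 3 (rule 129): 00000000110000
Gen 4 (rule 89): 11111110111111
Gen 5 (rule 73): 10000010100001
Gen 6 (rule 129): 00111000001100
Gen 7 (rule 89): 10101111101111
Gen 8 (rule 73): 00001000101001
Gen 9 (rule 129): 11100010000000
Gen 10 (rule 89): 10111001111111
Gen 11 (rule 73): 00101001000001
Gen 12 (rule 129): 10000000011100

Answer: 10000000011100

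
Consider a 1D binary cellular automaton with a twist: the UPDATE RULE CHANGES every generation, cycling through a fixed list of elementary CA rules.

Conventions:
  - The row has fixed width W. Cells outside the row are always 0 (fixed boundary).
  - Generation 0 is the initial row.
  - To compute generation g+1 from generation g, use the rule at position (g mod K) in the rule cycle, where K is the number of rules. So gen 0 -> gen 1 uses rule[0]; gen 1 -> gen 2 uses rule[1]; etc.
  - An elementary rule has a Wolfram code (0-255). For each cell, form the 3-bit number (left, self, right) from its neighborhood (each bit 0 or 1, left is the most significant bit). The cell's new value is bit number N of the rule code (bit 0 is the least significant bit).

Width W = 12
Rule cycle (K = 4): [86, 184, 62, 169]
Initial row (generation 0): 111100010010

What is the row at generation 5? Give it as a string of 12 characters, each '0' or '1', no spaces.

Answer: 100011100110

Derivation:
Gen 0: 111100010010
Gen 1 (rule 86): 000110111111
Gen 2 (rule 184): 000101111110
Gen 3 (rule 62): 001111000001
Gen 4 (rule 169): 101110011100
Gen 5 (rule 86): 100011100110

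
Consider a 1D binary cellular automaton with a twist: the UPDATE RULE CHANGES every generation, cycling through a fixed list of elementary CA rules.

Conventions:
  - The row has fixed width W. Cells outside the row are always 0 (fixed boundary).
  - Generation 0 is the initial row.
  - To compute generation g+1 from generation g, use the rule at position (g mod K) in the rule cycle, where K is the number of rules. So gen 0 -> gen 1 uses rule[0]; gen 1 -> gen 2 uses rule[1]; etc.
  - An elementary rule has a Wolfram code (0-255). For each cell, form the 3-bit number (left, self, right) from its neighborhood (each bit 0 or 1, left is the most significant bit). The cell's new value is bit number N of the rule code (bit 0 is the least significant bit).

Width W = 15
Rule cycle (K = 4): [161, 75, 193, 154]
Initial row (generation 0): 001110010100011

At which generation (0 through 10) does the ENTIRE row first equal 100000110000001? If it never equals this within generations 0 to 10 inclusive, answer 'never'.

Gen 0: 001110010100011
Gen 1 (rule 161): 100100001001000
Gen 2 (rule 75): 001001110010011
Gen 3 (rule 193): 100000110000001
Gen 4 (rule 154): 010001101000010
Gen 5 (rule 161): 000100010011000
Gen 6 (rule 75): 111001100111011
Gen 7 (rule 193): 011000100011001
Gen 8 (rule 154): 110101010110110
Gen 9 (rule 161): 001010101001000
Gen 10 (rule 75): 110000000010011

Answer: 3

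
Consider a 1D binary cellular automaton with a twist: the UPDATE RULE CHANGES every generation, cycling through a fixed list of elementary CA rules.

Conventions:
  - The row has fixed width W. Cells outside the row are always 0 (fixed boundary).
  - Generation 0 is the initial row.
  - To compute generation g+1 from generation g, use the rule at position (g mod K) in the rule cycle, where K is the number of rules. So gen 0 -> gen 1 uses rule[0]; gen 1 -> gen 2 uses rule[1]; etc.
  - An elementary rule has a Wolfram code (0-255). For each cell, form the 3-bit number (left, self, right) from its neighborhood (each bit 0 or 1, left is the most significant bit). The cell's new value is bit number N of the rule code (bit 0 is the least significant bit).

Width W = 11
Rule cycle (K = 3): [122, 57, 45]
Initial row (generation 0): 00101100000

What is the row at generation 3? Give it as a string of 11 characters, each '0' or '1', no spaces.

Gen 0: 00101100000
Gen 1 (rule 122): 01011110000
Gen 2 (rule 57): 00110001111
Gen 3 (rule 45): 10100101000

Answer: 10100101000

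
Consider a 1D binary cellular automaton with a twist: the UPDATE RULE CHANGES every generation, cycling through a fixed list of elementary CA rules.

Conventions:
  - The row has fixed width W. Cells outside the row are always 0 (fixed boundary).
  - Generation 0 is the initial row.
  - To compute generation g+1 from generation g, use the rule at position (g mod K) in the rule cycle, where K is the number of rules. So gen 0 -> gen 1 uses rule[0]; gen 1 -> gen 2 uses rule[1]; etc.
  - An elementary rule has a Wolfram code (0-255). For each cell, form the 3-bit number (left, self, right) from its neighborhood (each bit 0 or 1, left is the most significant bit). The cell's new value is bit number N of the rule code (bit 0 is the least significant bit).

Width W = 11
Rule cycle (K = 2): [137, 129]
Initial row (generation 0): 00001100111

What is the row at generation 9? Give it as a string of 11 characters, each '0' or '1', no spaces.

Answer: 01100101001

Derivation:
Gen 0: 00001100111
Gen 1 (rule 137): 11101000110
Gen 2 (rule 129): 01000010000
Gen 3 (rule 137): 00011000111
Gen 4 (rule 129): 11000010010
Gen 5 (rule 137): 10011000000
Gen 6 (rule 129): 00000011111
Gen 7 (rule 137): 11111011110
Gen 8 (rule 129): 01110001100
Gen 9 (rule 137): 01100101001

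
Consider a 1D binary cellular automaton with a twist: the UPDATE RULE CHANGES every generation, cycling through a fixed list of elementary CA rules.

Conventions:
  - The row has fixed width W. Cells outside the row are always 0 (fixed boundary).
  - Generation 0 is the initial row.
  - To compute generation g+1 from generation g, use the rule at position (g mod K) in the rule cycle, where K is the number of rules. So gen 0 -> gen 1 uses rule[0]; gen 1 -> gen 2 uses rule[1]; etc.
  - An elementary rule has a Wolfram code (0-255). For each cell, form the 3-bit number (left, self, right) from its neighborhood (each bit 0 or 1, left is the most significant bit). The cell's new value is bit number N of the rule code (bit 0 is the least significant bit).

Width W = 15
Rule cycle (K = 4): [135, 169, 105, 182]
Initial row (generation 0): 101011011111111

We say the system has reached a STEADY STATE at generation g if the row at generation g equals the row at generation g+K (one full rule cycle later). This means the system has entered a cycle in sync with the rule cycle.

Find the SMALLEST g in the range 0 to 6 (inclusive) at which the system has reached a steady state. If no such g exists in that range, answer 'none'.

Gen 0: 101011011111111
Gen 1 (rule 135): 101000001111110
Gen 2 (rule 169): 010011101111100
Gen 3 (rule 105): 000010111000101
Gen 4 (rule 182): 000111010101111
Gen 5 (rule 135): 111010010100110
Gen 6 (rule 169): 110100001000100
Gen 7 (rule 105): 111001100010001
Gen 8 (rule 182): 010110010111011
Gen 9 (rule 135): 110000110010000
Gen 10 (rule 169): 100110100000111

Answer: none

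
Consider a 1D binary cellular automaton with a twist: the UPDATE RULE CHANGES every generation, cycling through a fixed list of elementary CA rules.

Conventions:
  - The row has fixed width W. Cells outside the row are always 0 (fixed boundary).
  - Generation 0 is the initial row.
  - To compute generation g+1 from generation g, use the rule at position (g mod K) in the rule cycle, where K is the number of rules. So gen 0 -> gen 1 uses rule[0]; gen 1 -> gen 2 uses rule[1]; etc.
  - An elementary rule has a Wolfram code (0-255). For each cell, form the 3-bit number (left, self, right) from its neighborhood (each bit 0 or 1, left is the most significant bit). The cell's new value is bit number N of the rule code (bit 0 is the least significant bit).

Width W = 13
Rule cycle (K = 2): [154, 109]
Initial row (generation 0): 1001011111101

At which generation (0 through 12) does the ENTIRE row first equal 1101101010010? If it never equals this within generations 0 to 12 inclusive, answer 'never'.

Answer: 3

Derivation:
Gen 0: 1001011111101
Gen 1 (rule 154): 0110011111000
Gen 2 (rule 109): 0110010001011
Gen 3 (rule 154): 1101101010010
Gen 4 (rule 109): 1111111110010
Gen 5 (rule 154): 1111111101101
Gen 6 (rule 109): 1000000111111
Gen 7 (rule 154): 0100001111110
Gen 8 (rule 109): 0101101000010
Gen 9 (rule 154): 1001000100101
Gen 10 (rule 109): 1001010100111
Gen 11 (rule 154): 0110000011110
Gen 12 (rule 109): 0110111010010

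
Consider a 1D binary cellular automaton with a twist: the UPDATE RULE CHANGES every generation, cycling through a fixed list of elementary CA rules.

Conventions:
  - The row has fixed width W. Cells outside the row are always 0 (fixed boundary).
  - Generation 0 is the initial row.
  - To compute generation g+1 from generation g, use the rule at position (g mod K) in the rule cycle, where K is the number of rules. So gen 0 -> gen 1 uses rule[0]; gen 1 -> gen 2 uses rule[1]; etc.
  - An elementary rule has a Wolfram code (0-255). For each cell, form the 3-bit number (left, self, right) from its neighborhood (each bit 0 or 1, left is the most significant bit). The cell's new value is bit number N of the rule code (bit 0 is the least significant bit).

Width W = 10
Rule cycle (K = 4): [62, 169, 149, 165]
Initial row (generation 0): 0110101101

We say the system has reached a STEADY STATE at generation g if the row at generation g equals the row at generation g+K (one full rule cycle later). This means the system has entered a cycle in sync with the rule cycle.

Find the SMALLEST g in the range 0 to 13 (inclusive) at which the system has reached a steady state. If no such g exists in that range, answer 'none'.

Answer: none

Derivation:
Gen 0: 0110101101
Gen 1 (rule 62): 1101111011
Gen 2 (rule 169): 1011110110
Gen 3 (rule 149): 1001100001
Gen 4 (rule 165): 1000001101
Gen 5 (rule 62): 1100011011
Gen 6 (rule 169): 1001010110
Gen 7 (rule 149): 1101010001
Gen 8 (rule 165): 0011110101
Gen 9 (rule 62): 0110001111
Gen 10 (rule 169): 0100101110
Gen 11 (rule 149): 0110100101
Gen 12 (rule 165): 0001100111
Gen 13 (rule 62): 0011011100
Gen 14 (rule 169): 1010111001
Gen 15 (rule 149): 1010010101
Gen 16 (rule 165): 1110011111
Gen 17 (rule 62): 1001110000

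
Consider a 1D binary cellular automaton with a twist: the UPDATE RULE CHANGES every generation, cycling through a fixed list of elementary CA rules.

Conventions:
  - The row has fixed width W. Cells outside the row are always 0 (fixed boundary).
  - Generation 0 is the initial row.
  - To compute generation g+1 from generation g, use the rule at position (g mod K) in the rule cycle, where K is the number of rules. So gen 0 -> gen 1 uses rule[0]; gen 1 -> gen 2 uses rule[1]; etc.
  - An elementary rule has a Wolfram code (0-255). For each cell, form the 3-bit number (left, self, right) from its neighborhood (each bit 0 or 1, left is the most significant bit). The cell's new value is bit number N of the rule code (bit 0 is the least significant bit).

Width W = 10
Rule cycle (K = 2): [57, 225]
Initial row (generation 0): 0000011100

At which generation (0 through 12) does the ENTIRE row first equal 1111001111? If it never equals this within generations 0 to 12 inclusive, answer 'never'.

Gen 0: 0000011100
Gen 1 (rule 57): 1111010011
Gen 2 (rule 225): 0111100001
Gen 3 (rule 57): 0100011100
Gen 4 (rule 225): 0001001101
Gen 5 (rule 57): 1100101010
Gen 6 (rule 225): 0100010100
Gen 7 (rule 57): 0011001011
Gen 8 (rule 225): 1001000101
Gen 9 (rule 57): 0100110010
Gen 10 (rule 225): 0000010000
Gen 11 (rule 57): 1111001111
Gen 12 (rule 225): 0111000111

Answer: 11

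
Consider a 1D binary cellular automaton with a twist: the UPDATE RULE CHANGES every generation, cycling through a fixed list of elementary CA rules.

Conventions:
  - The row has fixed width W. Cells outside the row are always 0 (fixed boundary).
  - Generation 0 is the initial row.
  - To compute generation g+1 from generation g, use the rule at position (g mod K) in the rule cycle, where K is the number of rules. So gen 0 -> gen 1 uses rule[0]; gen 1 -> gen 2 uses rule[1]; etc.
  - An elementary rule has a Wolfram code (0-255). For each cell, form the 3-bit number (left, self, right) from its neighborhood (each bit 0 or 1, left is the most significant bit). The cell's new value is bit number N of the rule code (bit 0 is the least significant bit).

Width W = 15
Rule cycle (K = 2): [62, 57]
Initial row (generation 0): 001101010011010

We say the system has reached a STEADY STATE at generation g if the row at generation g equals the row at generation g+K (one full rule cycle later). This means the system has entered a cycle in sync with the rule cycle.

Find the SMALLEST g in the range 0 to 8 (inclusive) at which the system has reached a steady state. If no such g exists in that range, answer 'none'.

Answer: none

Derivation:
Gen 0: 001101010011010
Gen 1 (rule 62): 011011111110111
Gen 2 (rule 57): 010110000001100
Gen 3 (rule 62): 111101000011010
Gen 4 (rule 57): 100010111010101
Gen 5 (rule 62): 110111100111111
Gen 6 (rule 57): 101100010100000
Gen 7 (rule 62): 111010111110000
Gen 8 (rule 57): 100101100001111
Gen 9 (rule 62): 111111010011000
Gen 10 (rule 57): 100000101010111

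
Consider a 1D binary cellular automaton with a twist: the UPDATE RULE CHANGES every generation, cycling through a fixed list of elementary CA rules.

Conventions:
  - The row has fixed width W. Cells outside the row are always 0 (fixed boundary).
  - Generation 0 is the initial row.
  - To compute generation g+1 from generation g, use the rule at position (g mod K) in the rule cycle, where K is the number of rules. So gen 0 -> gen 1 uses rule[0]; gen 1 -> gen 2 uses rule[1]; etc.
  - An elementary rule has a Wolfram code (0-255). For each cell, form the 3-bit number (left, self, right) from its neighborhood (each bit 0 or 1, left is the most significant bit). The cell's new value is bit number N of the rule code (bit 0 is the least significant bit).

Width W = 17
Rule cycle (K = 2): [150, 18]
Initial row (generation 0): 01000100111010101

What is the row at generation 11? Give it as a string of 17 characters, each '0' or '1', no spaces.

Gen 0: 01000100111010101
Gen 1 (rule 150): 11101111010010101
Gen 2 (rule 18): 00000000001100000
Gen 3 (rule 150): 00000000010010000
Gen 4 (rule 18): 00000000101101000
Gen 5 (rule 150): 00000001100001100
Gen 6 (rule 18): 00000010010010010
Gen 7 (rule 150): 00000111111111111
Gen 8 (rule 18): 00001000000000000
Gen 9 (rule 150): 00011100000000000
Gen 10 (rule 18): 00100010000000000
Gen 11 (rule 150): 01110111000000000

Answer: 01110111000000000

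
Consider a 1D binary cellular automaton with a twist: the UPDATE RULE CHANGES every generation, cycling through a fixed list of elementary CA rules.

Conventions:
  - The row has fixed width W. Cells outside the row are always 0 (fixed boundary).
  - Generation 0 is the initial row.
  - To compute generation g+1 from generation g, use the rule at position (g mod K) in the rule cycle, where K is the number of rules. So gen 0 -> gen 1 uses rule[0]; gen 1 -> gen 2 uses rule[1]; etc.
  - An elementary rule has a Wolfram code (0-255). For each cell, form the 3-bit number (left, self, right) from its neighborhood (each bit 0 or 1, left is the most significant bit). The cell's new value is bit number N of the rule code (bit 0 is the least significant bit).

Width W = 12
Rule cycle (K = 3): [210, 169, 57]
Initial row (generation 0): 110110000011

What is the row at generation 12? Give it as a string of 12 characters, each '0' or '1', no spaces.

Gen 0: 110110000011
Gen 1 (rule 210): 010011000101
Gen 2 (rule 169): 000010010010
Gen 3 (rule 57): 111001001001
Gen 4 (rule 210): 011110110110
Gen 5 (rule 169): 011101101100
Gen 6 (rule 57): 010011011011
Gen 7 (rule 210): 101101001001
Gen 8 (rule 169): 011010000000
Gen 9 (rule 57): 010101111111
Gen 10 (rule 210): 100000111111
Gen 11 (rule 169): 001110111110
Gen 12 (rule 57): 101001100001

Answer: 101001100001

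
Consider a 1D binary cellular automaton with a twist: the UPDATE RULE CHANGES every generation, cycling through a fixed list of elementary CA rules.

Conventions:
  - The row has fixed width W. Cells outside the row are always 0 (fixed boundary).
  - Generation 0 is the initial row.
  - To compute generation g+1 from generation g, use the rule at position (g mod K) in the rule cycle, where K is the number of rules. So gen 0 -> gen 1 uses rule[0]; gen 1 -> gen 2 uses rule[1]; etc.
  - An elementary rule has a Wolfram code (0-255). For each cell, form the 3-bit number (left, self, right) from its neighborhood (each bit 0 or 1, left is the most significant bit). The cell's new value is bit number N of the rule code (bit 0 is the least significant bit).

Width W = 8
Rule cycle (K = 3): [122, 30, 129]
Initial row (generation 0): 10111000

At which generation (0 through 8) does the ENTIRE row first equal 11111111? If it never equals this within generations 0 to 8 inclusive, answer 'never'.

Answer: 6

Derivation:
Gen 0: 10111000
Gen 1 (rule 122): 01101100
Gen 2 (rule 30): 11001010
Gen 3 (rule 129): 00000000
Gen 4 (rule 122): 00000000
Gen 5 (rule 30): 00000000
Gen 6 (rule 129): 11111111
Gen 7 (rule 122): 10000001
Gen 8 (rule 30): 11000011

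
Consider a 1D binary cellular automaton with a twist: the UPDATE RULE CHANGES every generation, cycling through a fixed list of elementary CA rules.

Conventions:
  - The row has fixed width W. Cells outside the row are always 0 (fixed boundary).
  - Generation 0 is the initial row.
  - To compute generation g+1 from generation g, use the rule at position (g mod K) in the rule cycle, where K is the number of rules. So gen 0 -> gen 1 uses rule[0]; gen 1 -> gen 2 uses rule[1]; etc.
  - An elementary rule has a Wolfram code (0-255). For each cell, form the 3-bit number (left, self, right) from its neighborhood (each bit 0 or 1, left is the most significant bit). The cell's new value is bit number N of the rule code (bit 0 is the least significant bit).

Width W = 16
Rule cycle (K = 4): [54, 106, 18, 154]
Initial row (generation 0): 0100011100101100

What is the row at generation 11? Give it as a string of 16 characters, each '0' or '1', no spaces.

Gen 0: 0100011100101100
Gen 1 (rule 54): 1110100011110010
Gen 2 (rule 106): 1011000110010100
Gen 3 (rule 18): 0000101001100010
Gen 4 (rule 154): 0001000111010101
Gen 5 (rule 54): 0011101000111111
Gen 6 (rule 106): 0110110001100001
Gen 7 (rule 18): 1000001010010010
Gen 8 (rule 154): 0100010001101101
Gen 9 (rule 54): 1110111010010011
Gen 10 (rule 106): 1011101100100111
Gen 11 (rule 18): 0000000011011000

Answer: 0000000011011000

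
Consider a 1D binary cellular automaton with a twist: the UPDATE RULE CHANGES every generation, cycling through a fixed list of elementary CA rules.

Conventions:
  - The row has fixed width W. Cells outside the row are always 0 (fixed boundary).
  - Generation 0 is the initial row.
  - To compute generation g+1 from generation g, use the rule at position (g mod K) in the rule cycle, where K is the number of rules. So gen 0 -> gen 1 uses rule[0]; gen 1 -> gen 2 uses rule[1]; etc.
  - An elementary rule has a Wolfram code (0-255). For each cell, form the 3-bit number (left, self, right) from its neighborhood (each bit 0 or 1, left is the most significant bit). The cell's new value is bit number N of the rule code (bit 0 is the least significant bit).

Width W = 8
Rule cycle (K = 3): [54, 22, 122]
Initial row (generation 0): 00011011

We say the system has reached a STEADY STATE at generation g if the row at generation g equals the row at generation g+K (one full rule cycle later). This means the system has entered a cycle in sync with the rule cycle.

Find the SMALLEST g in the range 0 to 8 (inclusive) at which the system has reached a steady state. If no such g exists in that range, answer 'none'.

Answer: 1

Derivation:
Gen 0: 00011011
Gen 1 (rule 54): 00100100
Gen 2 (rule 22): 01111110
Gen 3 (rule 122): 11000011
Gen 4 (rule 54): 00100100
Gen 5 (rule 22): 01111110
Gen 6 (rule 122): 11000011
Gen 7 (rule 54): 00100100
Gen 8 (rule 22): 01111110
Gen 9 (rule 122): 11000011
Gen 10 (rule 54): 00100100
Gen 11 (rule 22): 01111110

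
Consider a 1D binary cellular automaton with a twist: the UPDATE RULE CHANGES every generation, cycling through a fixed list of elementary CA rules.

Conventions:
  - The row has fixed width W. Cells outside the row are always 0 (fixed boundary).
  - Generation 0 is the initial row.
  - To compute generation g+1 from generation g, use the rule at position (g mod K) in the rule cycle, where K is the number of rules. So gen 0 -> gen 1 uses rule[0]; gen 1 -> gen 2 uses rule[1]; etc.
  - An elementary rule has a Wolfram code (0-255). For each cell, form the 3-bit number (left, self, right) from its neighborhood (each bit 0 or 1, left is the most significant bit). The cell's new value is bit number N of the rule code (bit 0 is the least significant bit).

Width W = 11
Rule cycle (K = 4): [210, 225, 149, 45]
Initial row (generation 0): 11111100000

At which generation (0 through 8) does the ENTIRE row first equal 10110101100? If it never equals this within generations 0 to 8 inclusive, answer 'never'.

Answer: 8

Derivation:
Gen 0: 11111100000
Gen 1 (rule 210): 01111110000
Gen 2 (rule 225): 00111110111
Gen 3 (rule 149): 10011100010
Gen 4 (rule 45): 10010001010
Gen 5 (rule 210): 01101010001
Gen 6 (rule 225): 00110100100
Gen 7 (rule 149): 10000110111
Gen 8 (rule 45): 10110101100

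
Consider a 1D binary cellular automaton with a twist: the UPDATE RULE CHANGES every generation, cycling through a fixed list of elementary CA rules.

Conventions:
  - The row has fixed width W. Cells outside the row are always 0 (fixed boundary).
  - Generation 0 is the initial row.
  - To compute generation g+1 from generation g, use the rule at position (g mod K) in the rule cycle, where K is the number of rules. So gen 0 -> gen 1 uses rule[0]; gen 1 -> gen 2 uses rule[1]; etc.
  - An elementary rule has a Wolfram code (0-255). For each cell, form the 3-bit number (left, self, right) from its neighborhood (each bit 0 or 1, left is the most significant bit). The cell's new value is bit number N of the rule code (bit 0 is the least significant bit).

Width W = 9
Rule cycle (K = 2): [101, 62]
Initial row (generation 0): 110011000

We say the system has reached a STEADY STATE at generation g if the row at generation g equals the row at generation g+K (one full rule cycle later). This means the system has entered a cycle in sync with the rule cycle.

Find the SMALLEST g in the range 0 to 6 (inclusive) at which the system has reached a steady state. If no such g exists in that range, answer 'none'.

Gen 0: 110011000
Gen 1 (rule 101): 010001011
Gen 2 (rule 62): 111011110
Gen 3 (rule 101): 001100010
Gen 4 (rule 62): 011010111
Gen 5 (rule 101): 001111001
Gen 6 (rule 62): 011000111
Gen 7 (rule 101): 001010001
Gen 8 (rule 62): 011111011

Answer: none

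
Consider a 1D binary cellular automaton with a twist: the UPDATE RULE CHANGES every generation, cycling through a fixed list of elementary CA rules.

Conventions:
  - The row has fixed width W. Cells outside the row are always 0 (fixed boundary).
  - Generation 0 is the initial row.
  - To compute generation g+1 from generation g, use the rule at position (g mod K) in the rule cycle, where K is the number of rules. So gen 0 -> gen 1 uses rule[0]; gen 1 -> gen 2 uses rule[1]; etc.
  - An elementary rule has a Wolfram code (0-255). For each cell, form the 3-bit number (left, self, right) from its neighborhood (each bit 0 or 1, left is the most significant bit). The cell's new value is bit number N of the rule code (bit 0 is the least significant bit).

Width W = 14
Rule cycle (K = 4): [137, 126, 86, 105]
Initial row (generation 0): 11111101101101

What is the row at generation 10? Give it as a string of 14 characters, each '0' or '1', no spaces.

Gen 0: 11111101101101
Gen 1 (rule 137): 11111001001000
Gen 2 (rule 126): 10001111111100
Gen 3 (rule 86): 11010000000110
Gen 4 (rule 105): 11100111110110
Gen 5 (rule 137): 11000111100100
Gen 6 (rule 126): 11101100111110
Gen 7 (rule 86): 00100111000011
Gen 8 (rule 105): 10000101011011
Gen 9 (rule 137): 00110000010010
Gen 10 (rule 126): 01111000111111

Answer: 01111000111111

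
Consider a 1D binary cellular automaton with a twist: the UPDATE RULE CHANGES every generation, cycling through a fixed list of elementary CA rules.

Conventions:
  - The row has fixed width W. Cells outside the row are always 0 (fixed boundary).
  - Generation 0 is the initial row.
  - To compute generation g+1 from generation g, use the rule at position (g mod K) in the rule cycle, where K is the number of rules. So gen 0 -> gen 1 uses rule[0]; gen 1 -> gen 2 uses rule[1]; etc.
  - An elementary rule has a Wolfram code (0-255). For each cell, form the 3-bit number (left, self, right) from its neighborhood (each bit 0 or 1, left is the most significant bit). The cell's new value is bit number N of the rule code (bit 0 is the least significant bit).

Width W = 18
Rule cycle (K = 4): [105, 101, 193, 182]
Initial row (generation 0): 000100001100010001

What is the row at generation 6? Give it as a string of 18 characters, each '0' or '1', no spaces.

Gen 0: 000100001100010001
Gen 1 (rule 105): 110001101101000100
Gen 2 (rule 101): 010100110111010101
Gen 3 (rule 193): 000000010011000000
Gen 4 (rule 182): 000000111100100000
Gen 5 (rule 105): 111110100100001111
Gen 6 (rule 101): 000011100101100001

Answer: 000011100101100001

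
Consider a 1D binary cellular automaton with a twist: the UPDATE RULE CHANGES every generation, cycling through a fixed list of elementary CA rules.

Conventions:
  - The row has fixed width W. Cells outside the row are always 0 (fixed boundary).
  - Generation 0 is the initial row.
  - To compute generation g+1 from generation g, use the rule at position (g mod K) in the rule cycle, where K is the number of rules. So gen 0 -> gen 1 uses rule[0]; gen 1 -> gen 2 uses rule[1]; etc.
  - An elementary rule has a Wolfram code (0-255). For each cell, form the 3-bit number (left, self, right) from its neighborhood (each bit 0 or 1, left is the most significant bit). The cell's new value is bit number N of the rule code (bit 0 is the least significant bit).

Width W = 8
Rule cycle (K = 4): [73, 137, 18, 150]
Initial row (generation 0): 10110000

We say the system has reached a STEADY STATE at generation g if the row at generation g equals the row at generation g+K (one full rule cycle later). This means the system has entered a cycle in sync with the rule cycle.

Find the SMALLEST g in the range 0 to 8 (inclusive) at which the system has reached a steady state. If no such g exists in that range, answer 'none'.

Gen 0: 10110000
Gen 1 (rule 73): 00110111
Gen 2 (rule 137): 10100110
Gen 3 (rule 18): 00011001
Gen 4 (rule 150): 00100111
Gen 5 (rule 73): 10000101
Gen 6 (rule 137): 00110000
Gen 7 (rule 18): 01001000
Gen 8 (rule 150): 11111100
Gen 9 (rule 73): 10000101
Gen 10 (rule 137): 00110000
Gen 11 (rule 18): 01001000
Gen 12 (rule 150): 11111100

Answer: 5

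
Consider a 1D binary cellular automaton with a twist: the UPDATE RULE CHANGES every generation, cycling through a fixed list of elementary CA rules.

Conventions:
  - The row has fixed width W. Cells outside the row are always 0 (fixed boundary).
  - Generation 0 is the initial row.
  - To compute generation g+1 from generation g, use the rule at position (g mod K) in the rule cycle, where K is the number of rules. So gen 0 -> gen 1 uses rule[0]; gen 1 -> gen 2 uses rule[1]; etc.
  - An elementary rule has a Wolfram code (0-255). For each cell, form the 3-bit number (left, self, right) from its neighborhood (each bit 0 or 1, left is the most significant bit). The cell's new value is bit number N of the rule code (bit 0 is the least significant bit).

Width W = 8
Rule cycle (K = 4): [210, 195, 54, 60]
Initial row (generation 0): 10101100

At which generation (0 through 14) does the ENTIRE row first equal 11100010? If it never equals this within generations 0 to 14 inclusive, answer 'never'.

Gen 0: 10101100
Gen 1 (rule 210): 00000110
Gen 2 (rule 195): 11111010
Gen 3 (rule 54): 00000111
Gen 4 (rule 60): 00000100
Gen 5 (rule 210): 00001010
Gen 6 (rule 195): 11110000
Gen 7 (rule 54): 00001000
Gen 8 (rule 60): 00001100
Gen 9 (rule 210): 00010110
Gen 10 (rule 195): 11100010
Gen 11 (rule 54): 00010111
Gen 12 (rule 60): 00011100
Gen 13 (rule 210): 00101110
Gen 14 (rule 195): 11000110

Answer: 10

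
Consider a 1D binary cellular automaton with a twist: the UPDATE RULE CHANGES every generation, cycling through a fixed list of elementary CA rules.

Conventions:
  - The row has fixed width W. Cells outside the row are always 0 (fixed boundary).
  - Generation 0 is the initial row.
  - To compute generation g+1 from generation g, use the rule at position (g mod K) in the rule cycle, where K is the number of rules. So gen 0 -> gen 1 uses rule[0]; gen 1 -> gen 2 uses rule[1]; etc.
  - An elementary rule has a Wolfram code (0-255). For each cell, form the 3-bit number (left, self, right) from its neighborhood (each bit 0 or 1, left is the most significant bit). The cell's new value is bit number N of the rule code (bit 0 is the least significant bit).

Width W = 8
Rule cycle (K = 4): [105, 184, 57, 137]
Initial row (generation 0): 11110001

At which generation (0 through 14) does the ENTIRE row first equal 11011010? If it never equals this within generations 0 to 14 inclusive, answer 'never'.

Answer: 10

Derivation:
Gen 0: 11110001
Gen 1 (rule 105): 10010100
Gen 2 (rule 184): 01001010
Gen 3 (rule 57): 00100101
Gen 4 (rule 137): 10000000
Gen 5 (rule 105): 00111111
Gen 6 (rule 184): 00111110
Gen 7 (rule 57): 10100001
Gen 8 (rule 137): 00001100
Gen 9 (rule 105): 11101101
Gen 10 (rule 184): 11011010
Gen 11 (rule 57): 10110101
Gen 12 (rule 137): 00100000
Gen 13 (rule 105): 10001111
Gen 14 (rule 184): 01001110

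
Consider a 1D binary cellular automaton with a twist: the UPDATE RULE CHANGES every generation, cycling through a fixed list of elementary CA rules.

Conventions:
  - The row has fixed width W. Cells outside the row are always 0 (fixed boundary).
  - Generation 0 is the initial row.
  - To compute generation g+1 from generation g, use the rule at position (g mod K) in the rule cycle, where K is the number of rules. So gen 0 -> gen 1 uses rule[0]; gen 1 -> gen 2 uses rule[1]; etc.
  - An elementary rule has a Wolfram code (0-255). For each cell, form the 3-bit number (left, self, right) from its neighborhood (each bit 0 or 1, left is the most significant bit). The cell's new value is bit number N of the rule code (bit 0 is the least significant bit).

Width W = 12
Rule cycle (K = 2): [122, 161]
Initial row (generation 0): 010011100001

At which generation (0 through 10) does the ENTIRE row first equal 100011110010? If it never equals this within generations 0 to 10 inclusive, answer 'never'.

Gen 0: 010011100001
Gen 1 (rule 122): 101110110010
Gen 2 (rule 161): 010101000000
Gen 3 (rule 122): 101010100000
Gen 4 (rule 161): 010101001111
Gen 5 (rule 122): 101010111001
Gen 6 (rule 161): 010101010000
Gen 7 (rule 122): 101010101000
Gen 8 (rule 161): 010101010011
Gen 9 (rule 122): 101010101111
Gen 10 (rule 161): 010101010110

Answer: never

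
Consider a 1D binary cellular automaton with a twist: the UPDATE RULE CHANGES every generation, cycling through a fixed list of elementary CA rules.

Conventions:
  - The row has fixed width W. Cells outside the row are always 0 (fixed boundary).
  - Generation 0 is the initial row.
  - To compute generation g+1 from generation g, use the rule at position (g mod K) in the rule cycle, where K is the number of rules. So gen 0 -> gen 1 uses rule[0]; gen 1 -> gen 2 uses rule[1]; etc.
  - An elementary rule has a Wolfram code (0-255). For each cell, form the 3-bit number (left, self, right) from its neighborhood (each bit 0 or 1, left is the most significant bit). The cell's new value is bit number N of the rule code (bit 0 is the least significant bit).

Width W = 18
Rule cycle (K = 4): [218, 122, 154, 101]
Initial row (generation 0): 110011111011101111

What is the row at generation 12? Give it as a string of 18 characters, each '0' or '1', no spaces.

Gen 0: 110011111011101111
Gen 1 (rule 218): 111111111011101111
Gen 2 (rule 122): 100000001110111001
Gen 3 (rule 154): 010000011100110110
Gen 4 (rule 101): 010111000100011010
Gen 5 (rule 218): 100111101010111001
Gen 6 (rule 122): 011100110101101110
Gen 7 (rule 154): 111011100001001101
Gen 8 (rule 101): 001100101101000111
Gen 9 (rule 218): 011111001100101111
Gen 10 (rule 122): 110001111111011001
Gen 11 (rule 154): 101011111110010110
Gen 12 (rule 101): 111100000010011010

Answer: 111100000010011010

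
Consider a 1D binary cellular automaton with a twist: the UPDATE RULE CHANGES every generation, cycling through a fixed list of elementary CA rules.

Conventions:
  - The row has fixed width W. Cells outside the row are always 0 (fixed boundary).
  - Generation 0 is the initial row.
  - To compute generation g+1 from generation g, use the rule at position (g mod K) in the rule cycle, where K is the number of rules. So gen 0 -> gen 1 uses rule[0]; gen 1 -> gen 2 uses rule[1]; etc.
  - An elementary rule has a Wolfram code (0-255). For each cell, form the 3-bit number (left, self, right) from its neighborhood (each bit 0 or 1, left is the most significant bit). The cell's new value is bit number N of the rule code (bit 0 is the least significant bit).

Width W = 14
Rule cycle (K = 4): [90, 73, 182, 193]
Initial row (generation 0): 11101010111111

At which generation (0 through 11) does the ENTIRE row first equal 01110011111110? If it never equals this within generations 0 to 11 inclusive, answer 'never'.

Gen 0: 11101010111111
Gen 1 (rule 90): 10100000100001
Gen 2 (rule 73): 00001110001100
Gen 3 (rule 182): 00010101010010
Gen 4 (rule 193): 11000000000000
Gen 5 (rule 90): 11100000000000
Gen 6 (rule 73): 10101111111111
Gen 7 (rule 182): 11110111111110
Gen 8 (rule 193): 01110011111110
Gen 9 (rule 90): 11011110000011
Gen 10 (rule 73): 11010010111011
Gen 11 (rule 182): 00111111010100

Answer: 8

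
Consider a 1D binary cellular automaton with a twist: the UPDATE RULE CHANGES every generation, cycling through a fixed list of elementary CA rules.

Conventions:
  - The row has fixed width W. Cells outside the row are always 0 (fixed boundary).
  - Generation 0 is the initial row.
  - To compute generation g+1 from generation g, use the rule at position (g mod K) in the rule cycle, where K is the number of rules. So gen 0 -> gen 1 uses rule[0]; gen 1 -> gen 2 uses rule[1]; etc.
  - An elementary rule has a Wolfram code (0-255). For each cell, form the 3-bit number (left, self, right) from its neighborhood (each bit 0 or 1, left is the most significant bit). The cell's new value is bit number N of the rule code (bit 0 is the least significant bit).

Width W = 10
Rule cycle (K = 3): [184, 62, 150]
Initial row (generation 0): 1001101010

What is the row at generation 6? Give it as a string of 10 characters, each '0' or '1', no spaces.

Gen 0: 1001101010
Gen 1 (rule 184): 0101010101
Gen 2 (rule 62): 1111111111
Gen 3 (rule 150): 0111111110
Gen 4 (rule 184): 0111111101
Gen 5 (rule 62): 1100000011
Gen 6 (rule 150): 0010000100

Answer: 0010000100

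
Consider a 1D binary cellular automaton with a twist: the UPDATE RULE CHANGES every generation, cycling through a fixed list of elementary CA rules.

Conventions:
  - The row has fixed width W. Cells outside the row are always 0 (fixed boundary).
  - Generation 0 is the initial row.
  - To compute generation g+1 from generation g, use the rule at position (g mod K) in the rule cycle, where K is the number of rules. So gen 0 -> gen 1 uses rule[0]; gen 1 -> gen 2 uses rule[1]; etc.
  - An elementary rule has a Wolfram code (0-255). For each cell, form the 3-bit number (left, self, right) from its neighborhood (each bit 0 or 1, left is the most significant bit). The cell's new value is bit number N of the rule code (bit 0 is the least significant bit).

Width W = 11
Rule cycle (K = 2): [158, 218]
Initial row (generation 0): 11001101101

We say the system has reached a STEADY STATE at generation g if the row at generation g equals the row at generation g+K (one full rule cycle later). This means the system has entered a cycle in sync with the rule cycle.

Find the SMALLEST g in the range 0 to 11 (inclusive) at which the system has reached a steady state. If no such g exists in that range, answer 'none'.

Answer: 10

Derivation:
Gen 0: 11001101101
Gen 1 (rule 158): 10111001001
Gen 2 (rule 218): 00111110110
Gen 3 (rule 158): 01111100101
Gen 4 (rule 218): 11111111000
Gen 5 (rule 158): 11111110100
Gen 6 (rule 218): 11111110010
Gen 7 (rule 158): 11111101111
Gen 8 (rule 218): 11111101111
Gen 9 (rule 158): 11111001110
Gen 10 (rule 218): 11111111111
Gen 11 (rule 158): 11111111110
Gen 12 (rule 218): 11111111111
Gen 13 (rule 158): 11111111110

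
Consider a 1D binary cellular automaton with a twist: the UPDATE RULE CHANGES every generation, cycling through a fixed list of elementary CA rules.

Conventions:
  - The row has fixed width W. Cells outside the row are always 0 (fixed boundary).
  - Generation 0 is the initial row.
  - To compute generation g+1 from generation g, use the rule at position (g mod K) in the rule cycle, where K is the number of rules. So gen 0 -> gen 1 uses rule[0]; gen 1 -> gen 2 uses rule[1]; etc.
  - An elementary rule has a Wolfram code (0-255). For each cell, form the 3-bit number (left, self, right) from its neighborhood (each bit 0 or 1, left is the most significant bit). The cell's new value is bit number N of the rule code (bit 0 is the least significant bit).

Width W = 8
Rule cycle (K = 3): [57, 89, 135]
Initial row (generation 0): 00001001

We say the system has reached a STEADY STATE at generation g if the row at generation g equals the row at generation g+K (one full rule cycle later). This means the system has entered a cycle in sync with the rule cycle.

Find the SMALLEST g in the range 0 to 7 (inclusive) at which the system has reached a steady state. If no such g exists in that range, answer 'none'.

Answer: none

Derivation:
Gen 0: 00001001
Gen 1 (rule 57): 11100100
Gen 2 (rule 89): 10110011
Gen 3 (rule 135): 10000100
Gen 4 (rule 57): 01110011
Gen 5 (rule 89): 01011011
Gen 6 (rule 135): 11000000
Gen 7 (rule 57): 10111111
Gen 8 (rule 89): 00100001
Gen 9 (rule 135): 11101111
Gen 10 (rule 57): 10011000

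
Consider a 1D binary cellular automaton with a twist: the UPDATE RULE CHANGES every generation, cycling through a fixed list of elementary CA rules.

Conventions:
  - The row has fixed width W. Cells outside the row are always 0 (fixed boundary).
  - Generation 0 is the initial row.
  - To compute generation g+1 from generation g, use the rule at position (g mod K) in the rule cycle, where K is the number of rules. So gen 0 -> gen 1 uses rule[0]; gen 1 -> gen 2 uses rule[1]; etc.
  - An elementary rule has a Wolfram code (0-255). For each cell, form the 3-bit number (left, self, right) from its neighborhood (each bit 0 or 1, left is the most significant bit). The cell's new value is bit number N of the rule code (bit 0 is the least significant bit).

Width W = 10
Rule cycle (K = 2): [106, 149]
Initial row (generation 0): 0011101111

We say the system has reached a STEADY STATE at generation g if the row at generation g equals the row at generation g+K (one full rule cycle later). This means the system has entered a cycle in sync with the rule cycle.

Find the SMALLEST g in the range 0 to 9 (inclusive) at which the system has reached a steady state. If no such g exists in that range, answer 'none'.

Gen 0: 0011101111
Gen 1 (rule 106): 0110111001
Gen 2 (rule 149): 0000010101
Gen 3 (rule 106): 0000101010
Gen 4 (rule 149): 1110101011
Gen 5 (rule 106): 1011010111
Gen 6 (rule 149): 1000010010
Gen 7 (rule 106): 0000100100
Gen 8 (rule 149): 1110110111
Gen 9 (rule 106): 1011111101
Gen 10 (rule 149): 1001111001
Gen 11 (rule 106): 0011001010

Answer: none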